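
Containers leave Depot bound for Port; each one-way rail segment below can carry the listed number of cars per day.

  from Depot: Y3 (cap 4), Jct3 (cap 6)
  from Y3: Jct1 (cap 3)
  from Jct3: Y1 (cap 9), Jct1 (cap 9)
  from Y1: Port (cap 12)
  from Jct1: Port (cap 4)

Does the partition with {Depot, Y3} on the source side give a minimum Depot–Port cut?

Given cut capacity: 6 + 3 = 9.
Augment Depot→Y3→Jct1→Port: bottleneck 3, flow now 3.
Augment Depot→Jct3→Y1→Port: bottleneck 6, flow now 9.
No augmenting path remains; maximum flow = 9.
Cut capacity 9 equals the max flow, so it is a minimum cut.

Yes — it is a minimum cut (capacity 9).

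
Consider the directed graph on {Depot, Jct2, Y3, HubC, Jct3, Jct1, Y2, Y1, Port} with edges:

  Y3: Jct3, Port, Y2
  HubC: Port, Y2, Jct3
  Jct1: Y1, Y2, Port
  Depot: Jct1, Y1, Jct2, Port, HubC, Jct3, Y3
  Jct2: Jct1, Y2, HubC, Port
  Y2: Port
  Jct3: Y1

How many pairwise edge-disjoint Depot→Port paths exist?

Assign every edge capacity 1; by Menger, the answer equals the max flow.
Path Depot→Port (+1); total 1.
Path Depot→Jct2→Port (+1); total 2.
Path Depot→Y3→Port (+1); total 3.
Path Depot→HubC→Port (+1); total 4.
Path Depot→Jct1→Port (+1); total 5.
No residual Depot→Port path; max flow = 5.
Certifying cut of size 5: {Depot→HubC, Depot→Jct1, Depot→Jct2, Depot→Port, Depot→Y3}.

5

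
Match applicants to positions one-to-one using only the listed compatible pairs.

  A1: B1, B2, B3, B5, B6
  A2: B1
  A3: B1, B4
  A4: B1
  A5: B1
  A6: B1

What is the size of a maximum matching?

Unit-capacity flow: source→left, listed edges, right→sink; max matching = max flow.
Augmenting path A1→B1 (+1); matched 1.
Augmenting path A3→B4 (+1); matched 2.
Augmenting path A2→B1→A1→B2 (+1); matched 3.
No augmenting path remains; maximum matching = 3.
König certificate: {A1, A3, B1} is a vertex cover of size 3 (every listed pair touches it), so no matching can be larger.

3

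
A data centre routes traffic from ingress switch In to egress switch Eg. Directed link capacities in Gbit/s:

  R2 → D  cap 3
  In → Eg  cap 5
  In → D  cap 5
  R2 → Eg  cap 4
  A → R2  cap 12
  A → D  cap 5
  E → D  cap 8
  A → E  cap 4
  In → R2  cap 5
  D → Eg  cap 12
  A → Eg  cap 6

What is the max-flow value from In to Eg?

15

Augment In→Eg: bottleneck 5, flow now 5.
Augment In→R2→Eg: bottleneck 4, flow now 9.
Augment In→D→Eg: bottleneck 5, flow now 14.
Augment In→R2→D→Eg: bottleneck 1, flow now 15.
No augmenting path remains; maximum flow = 15.
In the residual graph, reachable from In: {In}.
Min-cut edges: In→R2 (5), In→D (5), In→Eg (5); capacity 5 + 5 + 5 = 15.
This cut is saturated, so no flow can exceed 15.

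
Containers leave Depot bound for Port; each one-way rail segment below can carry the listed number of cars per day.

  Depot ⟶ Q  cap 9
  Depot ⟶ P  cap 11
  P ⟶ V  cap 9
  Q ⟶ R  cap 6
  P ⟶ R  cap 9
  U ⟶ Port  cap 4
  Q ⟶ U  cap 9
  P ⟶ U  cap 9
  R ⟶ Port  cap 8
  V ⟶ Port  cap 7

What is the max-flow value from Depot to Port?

Augment Depot→P→R→Port: bottleneck 8, flow now 8.
Augment Depot→P→U→Port: bottleneck 3, flow now 11.
Augment Depot→Q→U→Port: bottleneck 1, flow now 12.
Augment Depot→Q→R→P→V→Port: bottleneck 6, flow now 18. (uses reverse residual edge)
Augment Depot→Q→U→P→V→Port: bottleneck 1, flow now 19. (uses reverse residual edge)
No augmenting path remains; maximum flow = 19.
In the residual graph, reachable from Depot: {Depot, P, Q, R, U, V}.
Min-cut edges: R→Port (8), U→Port (4), V→Port (7); capacity 8 + 4 + 7 = 19.
This cut is saturated, so no flow can exceed 19.

19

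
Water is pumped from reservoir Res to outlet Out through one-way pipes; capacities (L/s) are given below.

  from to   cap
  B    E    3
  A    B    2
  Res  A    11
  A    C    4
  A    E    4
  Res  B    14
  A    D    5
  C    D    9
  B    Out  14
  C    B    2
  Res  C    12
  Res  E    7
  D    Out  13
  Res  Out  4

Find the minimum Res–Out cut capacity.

31

Augment Res→Out: bottleneck 4, flow now 4.
Augment Res→B→Out: bottleneck 14, flow now 18.
Augment Res→A→D→Out: bottleneck 5, flow now 23.
Augment Res→C→D→Out: bottleneck 8, flow now 31.
No augmenting path remains; maximum flow = 31.
By max-flow min-cut, the minimum cut capacity equals the max flow.
In the residual graph, reachable from Res: {Res, A, B, C, D, E}.
Min-cut edges: Res→Out (4), B→Out (14), D→Out (13); capacity 4 + 14 + 13 = 31.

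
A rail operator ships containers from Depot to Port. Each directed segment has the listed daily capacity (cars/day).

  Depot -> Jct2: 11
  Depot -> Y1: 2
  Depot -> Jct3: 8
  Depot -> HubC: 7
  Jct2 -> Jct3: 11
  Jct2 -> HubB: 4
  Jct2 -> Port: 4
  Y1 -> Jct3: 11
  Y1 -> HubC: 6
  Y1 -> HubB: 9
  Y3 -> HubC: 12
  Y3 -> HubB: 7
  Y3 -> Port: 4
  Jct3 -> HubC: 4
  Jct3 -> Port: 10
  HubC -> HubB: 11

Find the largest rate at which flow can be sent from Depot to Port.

14

Augment Depot→Jct2→Port: bottleneck 4, flow now 4.
Augment Depot→Jct3→Port: bottleneck 8, flow now 12.
Augment Depot→Jct2→Jct3→Port: bottleneck 2, flow now 14.
No augmenting path remains; maximum flow = 14.
In the residual graph, reachable from Depot: {Depot, Jct2, Y1, Jct3, HubC, HubB}.
Min-cut edges: Jct2→Port (4), Jct3→Port (10); capacity 4 + 10 = 14.
This cut is saturated, so no flow can exceed 14.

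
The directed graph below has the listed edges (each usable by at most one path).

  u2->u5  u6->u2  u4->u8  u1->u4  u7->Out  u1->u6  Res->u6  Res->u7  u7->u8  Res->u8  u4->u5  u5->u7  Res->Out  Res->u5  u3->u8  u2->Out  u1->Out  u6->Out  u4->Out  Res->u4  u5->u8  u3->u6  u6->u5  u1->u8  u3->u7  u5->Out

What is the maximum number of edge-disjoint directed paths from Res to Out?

Assign every edge capacity 1; by Menger, the answer equals the max flow.
Path Res→Out (+1); total 1.
Path Res→u4→Out (+1); total 2.
Path Res→u5→Out (+1); total 3.
Path Res→u6→Out (+1); total 4.
Path Res→u7→Out (+1); total 5.
No residual Res→Out path; max flow = 5.
Certifying cut of size 5: {Res→Out, Res→u4, Res→u5, Res→u6, Res→u7}.

5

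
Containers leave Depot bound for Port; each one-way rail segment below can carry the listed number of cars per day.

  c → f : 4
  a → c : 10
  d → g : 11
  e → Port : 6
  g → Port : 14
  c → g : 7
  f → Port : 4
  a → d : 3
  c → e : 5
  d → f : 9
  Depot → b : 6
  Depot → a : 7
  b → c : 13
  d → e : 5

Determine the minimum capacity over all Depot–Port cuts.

13

Augment Depot→a→c→e→Port: bottleneck 5, flow now 5.
Augment Depot→a→c→f→Port: bottleneck 2, flow now 7.
Augment Depot→b→c→f→Port: bottleneck 2, flow now 9.
Augment Depot→b→c→g→Port: bottleneck 4, flow now 13.
No augmenting path remains; maximum flow = 13.
By max-flow min-cut, the minimum cut capacity equals the max flow.
In the residual graph, reachable from Depot: {Depot}.
Min-cut edges: Depot→a (7), Depot→b (6); capacity 7 + 6 = 13.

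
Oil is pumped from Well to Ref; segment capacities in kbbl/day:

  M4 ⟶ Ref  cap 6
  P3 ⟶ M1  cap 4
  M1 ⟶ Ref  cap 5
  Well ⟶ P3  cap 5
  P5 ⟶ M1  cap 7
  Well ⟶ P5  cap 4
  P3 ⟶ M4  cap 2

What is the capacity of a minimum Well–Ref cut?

7

Augment Well→P5→M1→Ref: bottleneck 4, flow now 4.
Augment Well→P3→M1→Ref: bottleneck 1, flow now 5.
Augment Well→P3→M4→Ref: bottleneck 2, flow now 7.
No augmenting path remains; maximum flow = 7.
By max-flow min-cut, the minimum cut capacity equals the max flow.
In the residual graph, reachable from Well: {Well, P5, P3, M1}.
Min-cut edges: P3→M4 (2), M1→Ref (5); capacity 2 + 5 = 7.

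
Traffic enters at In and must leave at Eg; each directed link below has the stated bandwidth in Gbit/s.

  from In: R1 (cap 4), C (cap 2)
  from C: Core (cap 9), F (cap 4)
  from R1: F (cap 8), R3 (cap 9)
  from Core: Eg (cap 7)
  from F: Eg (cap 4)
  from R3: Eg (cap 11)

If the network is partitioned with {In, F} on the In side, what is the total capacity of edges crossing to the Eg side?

10

Edges leaving {In, F}: In→C (2), In→R1 (4), F→Eg (4).
Cut capacity = 2 + 4 + 4 = 10.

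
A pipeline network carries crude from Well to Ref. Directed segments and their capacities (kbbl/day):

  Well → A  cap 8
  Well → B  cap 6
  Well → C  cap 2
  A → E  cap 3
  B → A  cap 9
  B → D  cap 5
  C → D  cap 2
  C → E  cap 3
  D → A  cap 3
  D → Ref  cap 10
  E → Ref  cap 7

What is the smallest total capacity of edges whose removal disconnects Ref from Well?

Augment Well→A→E→Ref: bottleneck 3, flow now 3.
Augment Well→B→D→Ref: bottleneck 5, flow now 8.
Augment Well→C→D→Ref: bottleneck 2, flow now 10.
No augmenting path remains; maximum flow = 10.
By max-flow min-cut, the minimum cut capacity equals the max flow.
In the residual graph, reachable from Well: {Well, A, B}.
Min-cut edges: Well→C (2), A→E (3), B→D (5); capacity 2 + 3 + 5 = 10.

10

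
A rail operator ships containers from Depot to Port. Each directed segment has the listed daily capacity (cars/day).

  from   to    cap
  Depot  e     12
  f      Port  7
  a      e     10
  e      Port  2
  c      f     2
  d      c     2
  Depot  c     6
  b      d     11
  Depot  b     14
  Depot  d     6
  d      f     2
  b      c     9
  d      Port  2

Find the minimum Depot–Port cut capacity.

8

Augment Depot→d→Port: bottleneck 2, flow now 2.
Augment Depot→e→Port: bottleneck 2, flow now 4.
Augment Depot→c→f→Port: bottleneck 2, flow now 6.
Augment Depot→d→f→Port: bottleneck 2, flow now 8.
No augmenting path remains; maximum flow = 8.
By max-flow min-cut, the minimum cut capacity equals the max flow.
In the residual graph, reachable from Depot: {Depot, b, c, d, e}.
Min-cut edges: c→f (2), d→f (2), d→Port (2), e→Port (2); capacity 2 + 2 + 2 + 2 = 8.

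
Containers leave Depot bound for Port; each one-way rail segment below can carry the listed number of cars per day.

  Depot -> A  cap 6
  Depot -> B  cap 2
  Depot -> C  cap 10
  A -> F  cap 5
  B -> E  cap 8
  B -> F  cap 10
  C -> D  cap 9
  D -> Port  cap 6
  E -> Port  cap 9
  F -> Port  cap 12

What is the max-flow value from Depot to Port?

Augment Depot→A→F→Port: bottleneck 5, flow now 5.
Augment Depot→B→E→Port: bottleneck 2, flow now 7.
Augment Depot→C→D→Port: bottleneck 6, flow now 13.
No augmenting path remains; maximum flow = 13.
In the residual graph, reachable from Depot: {Depot, A, C, D}.
Min-cut edges: Depot→B (2), A→F (5), D→Port (6); capacity 2 + 5 + 6 = 13.
This cut is saturated, so no flow can exceed 13.

13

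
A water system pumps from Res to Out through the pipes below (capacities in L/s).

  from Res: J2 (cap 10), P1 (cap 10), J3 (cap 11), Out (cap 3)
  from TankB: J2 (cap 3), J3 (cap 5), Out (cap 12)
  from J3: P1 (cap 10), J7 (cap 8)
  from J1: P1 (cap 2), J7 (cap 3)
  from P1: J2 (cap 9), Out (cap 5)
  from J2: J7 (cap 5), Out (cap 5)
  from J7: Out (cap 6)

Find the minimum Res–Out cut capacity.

Augment Res→Out: bottleneck 3, flow now 3.
Augment Res→P1→Out: bottleneck 5, flow now 8.
Augment Res→J2→Out: bottleneck 5, flow now 13.
Augment Res→J3→J7→Out: bottleneck 6, flow now 19.
No augmenting path remains; maximum flow = 19.
By max-flow min-cut, the minimum cut capacity equals the max flow.
In the residual graph, reachable from Res: {Res, J3, P1, J2, J7}.
Min-cut edges: Res→Out (3), P1→Out (5), J2→Out (5), J7→Out (6); capacity 3 + 5 + 5 + 6 = 19.

19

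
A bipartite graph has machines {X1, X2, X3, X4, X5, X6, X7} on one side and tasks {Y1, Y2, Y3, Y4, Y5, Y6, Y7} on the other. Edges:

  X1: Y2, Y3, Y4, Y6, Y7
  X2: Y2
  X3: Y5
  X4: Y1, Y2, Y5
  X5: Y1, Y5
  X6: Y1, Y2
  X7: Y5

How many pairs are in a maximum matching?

Unit-capacity flow: source→left, listed edges, right→sink; max matching = max flow.
Augmenting path X1→Y2 (+1); matched 1.
Augmenting path X3→Y5 (+1); matched 2.
Augmenting path X4→Y1 (+1); matched 3.
Augmenting path X2→Y2→X1→Y3 (+1); matched 4.
No augmenting path remains; maximum matching = 4.
König certificate: {X1, Y1, Y2, Y5} is a vertex cover of size 4 (every listed pair touches it), so no matching can be larger.

4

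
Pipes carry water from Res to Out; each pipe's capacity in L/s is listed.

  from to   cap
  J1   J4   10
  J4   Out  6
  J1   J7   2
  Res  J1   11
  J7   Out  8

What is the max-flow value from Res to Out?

8

Augment Res→J1→J7→Out: bottleneck 2, flow now 2.
Augment Res→J1→J4→Out: bottleneck 6, flow now 8.
No augmenting path remains; maximum flow = 8.
In the residual graph, reachable from Res: {Res, J1, J4}.
Min-cut edges: J1→J7 (2), J4→Out (6); capacity 2 + 6 = 8.
This cut is saturated, so no flow can exceed 8.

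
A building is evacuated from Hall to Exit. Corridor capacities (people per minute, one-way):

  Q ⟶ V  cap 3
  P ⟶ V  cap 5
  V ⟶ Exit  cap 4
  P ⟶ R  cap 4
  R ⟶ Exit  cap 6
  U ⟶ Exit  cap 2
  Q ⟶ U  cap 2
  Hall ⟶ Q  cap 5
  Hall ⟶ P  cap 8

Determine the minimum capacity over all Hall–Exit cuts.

Augment Hall→P→R→Exit: bottleneck 4, flow now 4.
Augment Hall→P→V→Exit: bottleneck 4, flow now 8.
Augment Hall→Q→U→Exit: bottleneck 2, flow now 10.
No augmenting path remains; maximum flow = 10.
By max-flow min-cut, the minimum cut capacity equals the max flow.
In the residual graph, reachable from Hall: {Hall, P, Q, V}.
Min-cut edges: P→R (4), Q→U (2), V→Exit (4); capacity 4 + 2 + 4 = 10.

10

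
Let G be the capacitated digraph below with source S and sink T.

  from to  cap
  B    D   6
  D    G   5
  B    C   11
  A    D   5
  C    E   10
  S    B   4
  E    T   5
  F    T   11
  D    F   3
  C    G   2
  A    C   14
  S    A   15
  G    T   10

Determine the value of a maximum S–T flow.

Augment S→A→C→E→T: bottleneck 5, flow now 5.
Augment S→A→C→G→T: bottleneck 2, flow now 7.
Augment S→A→D→F→T: bottleneck 3, flow now 10.
Augment S→A→D→G→T: bottleneck 2, flow now 12.
Augment S→B→D→G→T: bottleneck 3, flow now 15.
No augmenting path remains; maximum flow = 15.
In the residual graph, reachable from S: {S, A, B, C, D, E}.
Min-cut edges: C→G (2), D→F (3), D→G (5), E→T (5); capacity 2 + 3 + 5 + 5 = 15.
This cut is saturated, so no flow can exceed 15.

15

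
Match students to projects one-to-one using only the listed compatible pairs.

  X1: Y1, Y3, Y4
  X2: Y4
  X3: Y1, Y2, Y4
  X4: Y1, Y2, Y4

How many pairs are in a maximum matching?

Unit-capacity flow: source→left, listed edges, right→sink; max matching = max flow.
Augmenting path X1→Y1 (+1); matched 1.
Augmenting path X2→Y4 (+1); matched 2.
Augmenting path X3→Y2 (+1); matched 3.
Augmenting path X4→Y1→X1→Y3 (+1); matched 4.
No augmenting path remains; maximum matching = 4.
König certificate: {X1, X2, X3, X4} is a vertex cover of size 4 (every listed pair touches it), so no matching can be larger.

4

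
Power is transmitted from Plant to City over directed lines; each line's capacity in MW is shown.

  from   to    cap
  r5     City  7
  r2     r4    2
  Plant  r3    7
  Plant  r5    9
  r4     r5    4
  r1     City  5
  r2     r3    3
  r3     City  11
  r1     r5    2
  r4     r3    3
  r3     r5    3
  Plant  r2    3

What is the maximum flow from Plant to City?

Augment Plant→r3→City: bottleneck 7, flow now 7.
Augment Plant→r5→City: bottleneck 7, flow now 14.
Augment Plant→r2→r3→City: bottleneck 3, flow now 17.
No augmenting path remains; maximum flow = 17.
In the residual graph, reachable from Plant: {Plant, r5}.
Min-cut edges: Plant→r2 (3), Plant→r3 (7), r5→City (7); capacity 3 + 7 + 7 = 17.
This cut is saturated, so no flow can exceed 17.

17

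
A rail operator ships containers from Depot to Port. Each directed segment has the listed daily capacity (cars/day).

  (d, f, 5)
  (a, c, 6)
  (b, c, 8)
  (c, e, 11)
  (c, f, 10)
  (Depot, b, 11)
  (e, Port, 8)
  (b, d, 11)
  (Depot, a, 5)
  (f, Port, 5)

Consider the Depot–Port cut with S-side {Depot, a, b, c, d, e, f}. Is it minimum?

Given cut capacity: 8 + 5 = 13.
Augment Depot→a→c→e→Port: bottleneck 5, flow now 5.
Augment Depot→b→c→e→Port: bottleneck 3, flow now 8.
Augment Depot→b→c→f→Port: bottleneck 5, flow now 13.
No augmenting path remains; maximum flow = 13.
Cut capacity 13 equals the max flow, so it is a minimum cut.

Yes — it is a minimum cut (capacity 13).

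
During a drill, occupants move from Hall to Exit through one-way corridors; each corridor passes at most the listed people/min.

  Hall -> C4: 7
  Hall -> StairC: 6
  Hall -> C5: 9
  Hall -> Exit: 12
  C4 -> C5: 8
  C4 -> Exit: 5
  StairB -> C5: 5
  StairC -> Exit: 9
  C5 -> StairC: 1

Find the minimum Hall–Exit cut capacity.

24

Augment Hall→Exit: bottleneck 12, flow now 12.
Augment Hall→C4→Exit: bottleneck 5, flow now 17.
Augment Hall→StairC→Exit: bottleneck 6, flow now 23.
Augment Hall→C5→StairC→Exit: bottleneck 1, flow now 24.
No augmenting path remains; maximum flow = 24.
By max-flow min-cut, the minimum cut capacity equals the max flow.
In the residual graph, reachable from Hall: {Hall, C4, C5}.
Min-cut edges: Hall→StairC (6), Hall→Exit (12), C4→Exit (5), C5→StairC (1); capacity 6 + 12 + 5 + 1 = 24.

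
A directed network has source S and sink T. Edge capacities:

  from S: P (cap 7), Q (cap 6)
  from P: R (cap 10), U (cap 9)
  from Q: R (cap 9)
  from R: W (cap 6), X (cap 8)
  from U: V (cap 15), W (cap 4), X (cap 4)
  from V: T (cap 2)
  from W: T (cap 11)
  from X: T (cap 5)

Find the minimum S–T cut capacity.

Augment S→P→R→W→T: bottleneck 6, flow now 6.
Augment S→P→R→X→T: bottleneck 1, flow now 7.
Augment S→Q→R→X→T: bottleneck 4, flow now 11.
Augment S→Q→R→P→U→V→T: bottleneck 2, flow now 13. (uses reverse residual edge)
No augmenting path remains; maximum flow = 13.
By max-flow min-cut, the minimum cut capacity equals the max flow.
In the residual graph, reachable from S: {S}.
Min-cut edges: S→P (7), S→Q (6); capacity 7 + 6 = 13.

13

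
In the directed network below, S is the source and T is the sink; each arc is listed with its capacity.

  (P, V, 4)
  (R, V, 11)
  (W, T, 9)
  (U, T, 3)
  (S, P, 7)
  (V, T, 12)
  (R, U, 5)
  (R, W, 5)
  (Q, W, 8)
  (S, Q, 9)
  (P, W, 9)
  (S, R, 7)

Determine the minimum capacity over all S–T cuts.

20

Augment S→P→V→T: bottleneck 4, flow now 4.
Augment S→P→W→T: bottleneck 3, flow now 7.
Augment S→Q→W→T: bottleneck 6, flow now 13.
Augment S→R→U→T: bottleneck 3, flow now 16.
Augment S→R→V→T: bottleneck 4, flow now 20.
No augmenting path remains; maximum flow = 20.
By max-flow min-cut, the minimum cut capacity equals the max flow.
In the residual graph, reachable from S: {S, P, Q, W}.
Min-cut edges: S→R (7), P→V (4), W→T (9); capacity 7 + 4 + 9 = 20.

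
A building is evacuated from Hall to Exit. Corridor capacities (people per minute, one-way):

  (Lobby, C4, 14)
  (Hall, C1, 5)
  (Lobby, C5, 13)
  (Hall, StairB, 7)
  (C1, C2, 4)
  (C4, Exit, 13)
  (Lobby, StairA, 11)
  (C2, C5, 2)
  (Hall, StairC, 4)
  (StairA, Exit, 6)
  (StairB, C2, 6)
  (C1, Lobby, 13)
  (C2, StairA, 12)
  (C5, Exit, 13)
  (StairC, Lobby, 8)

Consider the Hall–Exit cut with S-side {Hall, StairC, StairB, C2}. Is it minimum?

No — its capacity is 27, but the minimum cut has capacity 15.

Given cut capacity: 5 + 8 + 12 + 2 = 27.
Augment Hall→StairC→Lobby→StairA→Exit: bottleneck 4, flow now 4.
Augment Hall→StairB→C2→StairA→Exit: bottleneck 2, flow now 6.
Augment Hall→StairB→C2→C5→Exit: bottleneck 2, flow now 8.
Augment Hall→C1→Lobby→C4→Exit: bottleneck 5, flow now 13.
Augment Hall→StairB→C2→StairA→Lobby→C4→Exit: bottleneck 2, flow now 15. (uses reverse residual edge)
No augmenting path remains; maximum flow = 15.
In the residual graph, reachable from Hall: {Hall, StairB}.
Min-cut edges: Hall→StairC (4), Hall→C1 (5), StairB→C2 (6); capacity 4 + 5 + 6 = 15.
Cut capacity 27 exceeds the max flow 15, so it is not minimum.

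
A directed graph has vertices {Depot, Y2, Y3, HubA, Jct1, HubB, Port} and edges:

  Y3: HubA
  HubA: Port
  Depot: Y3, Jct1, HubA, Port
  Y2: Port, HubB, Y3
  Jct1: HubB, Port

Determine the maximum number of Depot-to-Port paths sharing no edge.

3

Assign every edge capacity 1; by Menger, the answer equals the max flow.
Path Depot→Port (+1); total 1.
Path Depot→HubA→Port (+1); total 2.
Path Depot→Jct1→Port (+1); total 3.
No residual Depot→Port path; max flow = 3.
Certifying cut of size 3: {Depot→Jct1, Depot→Port, HubA→Port}.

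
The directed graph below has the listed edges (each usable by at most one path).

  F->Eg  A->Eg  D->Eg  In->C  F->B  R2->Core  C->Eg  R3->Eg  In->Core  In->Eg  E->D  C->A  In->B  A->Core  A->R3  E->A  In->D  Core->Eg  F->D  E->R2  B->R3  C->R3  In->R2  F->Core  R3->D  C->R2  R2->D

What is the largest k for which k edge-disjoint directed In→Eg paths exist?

Assign every edge capacity 1; by Menger, the answer equals the max flow.
Path In→Eg (+1); total 1.
Path In→C→Eg (+1); total 2.
Path In→D→Eg (+1); total 3.
Path In→Core→Eg (+1); total 4.
Path In→B→R3→Eg (+1); total 5.
No residual In→Eg path; max flow = 5.
Certifying cut of size 5: {Core→Eg, D→Eg, In→B, In→C, In→Eg}.

5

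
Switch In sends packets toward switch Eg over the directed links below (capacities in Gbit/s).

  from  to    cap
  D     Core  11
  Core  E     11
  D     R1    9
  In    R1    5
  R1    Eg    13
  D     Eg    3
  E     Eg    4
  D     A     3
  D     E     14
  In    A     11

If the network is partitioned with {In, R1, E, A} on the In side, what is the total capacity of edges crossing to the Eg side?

17

Edges leaving {In, R1, E, A}: R1→Eg (13), E→Eg (4).
Cut capacity = 13 + 4 = 17.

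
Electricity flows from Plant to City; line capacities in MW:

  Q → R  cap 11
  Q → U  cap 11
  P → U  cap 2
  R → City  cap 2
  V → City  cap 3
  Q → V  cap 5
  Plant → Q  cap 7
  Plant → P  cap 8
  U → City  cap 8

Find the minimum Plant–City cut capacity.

Augment Plant→P→U→City: bottleneck 2, flow now 2.
Augment Plant→Q→R→City: bottleneck 2, flow now 4.
Augment Plant→Q→U→City: bottleneck 5, flow now 9.
No augmenting path remains; maximum flow = 9.
By max-flow min-cut, the minimum cut capacity equals the max flow.
In the residual graph, reachable from Plant: {Plant, P}.
Min-cut edges: Plant→Q (7), P→U (2); capacity 7 + 2 = 9.

9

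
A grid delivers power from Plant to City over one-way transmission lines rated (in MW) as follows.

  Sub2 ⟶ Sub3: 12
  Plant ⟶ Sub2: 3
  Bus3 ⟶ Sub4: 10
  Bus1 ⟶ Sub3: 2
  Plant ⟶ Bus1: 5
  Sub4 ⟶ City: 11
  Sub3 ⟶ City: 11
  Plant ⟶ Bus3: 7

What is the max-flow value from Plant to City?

Augment Plant→Bus3→Sub4→City: bottleneck 7, flow now 7.
Augment Plant→Bus1→Sub3→City: bottleneck 2, flow now 9.
Augment Plant→Sub2→Sub3→City: bottleneck 3, flow now 12.
No augmenting path remains; maximum flow = 12.
In the residual graph, reachable from Plant: {Plant, Bus1}.
Min-cut edges: Plant→Bus3 (7), Plant→Sub2 (3), Bus1→Sub3 (2); capacity 7 + 3 + 2 = 12.
This cut is saturated, so no flow can exceed 12.

12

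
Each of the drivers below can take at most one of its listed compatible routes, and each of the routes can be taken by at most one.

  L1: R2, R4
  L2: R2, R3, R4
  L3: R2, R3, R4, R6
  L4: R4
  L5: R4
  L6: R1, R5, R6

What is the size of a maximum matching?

Unit-capacity flow: source→left, listed edges, right→sink; max matching = max flow.
Augmenting path L1→R2 (+1); matched 1.
Augmenting path L2→R3 (+1); matched 2.
Augmenting path L3→R4 (+1); matched 3.
Augmenting path L6→R1 (+1); matched 4.
Augmenting path L4→R4→L3→R6 (+1); matched 5.
No augmenting path remains; maximum matching = 5.
König certificate: {L1, L2, L3, L6, R4} is a vertex cover of size 5 (every listed pair touches it), so no matching can be larger.

5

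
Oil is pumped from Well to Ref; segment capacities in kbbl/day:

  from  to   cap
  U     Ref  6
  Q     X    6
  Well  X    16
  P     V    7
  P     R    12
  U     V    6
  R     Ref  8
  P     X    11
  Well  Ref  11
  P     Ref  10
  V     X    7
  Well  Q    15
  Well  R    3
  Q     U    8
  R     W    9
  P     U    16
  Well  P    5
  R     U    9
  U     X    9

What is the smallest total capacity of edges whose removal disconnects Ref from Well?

25

Augment Well→Ref: bottleneck 11, flow now 11.
Augment Well→P→Ref: bottleneck 5, flow now 16.
Augment Well→R→Ref: bottleneck 3, flow now 19.
Augment Well→Q→U→Ref: bottleneck 6, flow now 25.
No augmenting path remains; maximum flow = 25.
By max-flow min-cut, the minimum cut capacity equals the max flow.
In the residual graph, reachable from Well: {Well, Q, U, V, X}.
Min-cut edges: Well→P (5), Well→R (3), Well→Ref (11), U→Ref (6); capacity 5 + 3 + 11 + 6 = 25.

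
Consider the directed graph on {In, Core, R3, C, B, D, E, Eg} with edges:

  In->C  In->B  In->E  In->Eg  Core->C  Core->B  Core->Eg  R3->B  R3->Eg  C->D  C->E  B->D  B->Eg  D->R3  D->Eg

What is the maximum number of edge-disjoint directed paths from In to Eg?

Assign every edge capacity 1; by Menger, the answer equals the max flow.
Path In→Eg (+1); total 1.
Path In→B→Eg (+1); total 2.
Path In→C→D→Eg (+1); total 3.
No residual In→Eg path; max flow = 3.
Certifying cut of size 3: {In→B, In→C, In→Eg}.

3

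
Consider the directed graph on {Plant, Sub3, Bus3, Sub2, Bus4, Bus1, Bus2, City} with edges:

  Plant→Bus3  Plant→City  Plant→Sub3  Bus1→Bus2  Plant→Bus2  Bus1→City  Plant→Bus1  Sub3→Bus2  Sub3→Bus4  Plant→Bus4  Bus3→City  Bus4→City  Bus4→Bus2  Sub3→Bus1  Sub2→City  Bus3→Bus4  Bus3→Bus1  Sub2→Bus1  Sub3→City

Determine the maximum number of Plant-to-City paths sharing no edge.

5

Assign every edge capacity 1; by Menger, the answer equals the max flow.
Path Plant→City (+1); total 1.
Path Plant→Sub3→City (+1); total 2.
Path Plant→Bus3→City (+1); total 3.
Path Plant→Bus4→City (+1); total 4.
Path Plant→Bus1→City (+1); total 5.
No residual Plant→City path; max flow = 5.
Certifying cut of size 5: {Plant→Bus1, Plant→Bus3, Plant→Bus4, Plant→City, Plant→Sub3}.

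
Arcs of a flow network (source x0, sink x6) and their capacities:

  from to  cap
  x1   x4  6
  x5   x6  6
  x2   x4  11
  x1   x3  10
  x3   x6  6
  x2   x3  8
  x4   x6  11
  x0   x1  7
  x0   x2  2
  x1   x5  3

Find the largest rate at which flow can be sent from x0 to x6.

Augment x0→x1→x3→x6: bottleneck 6, flow now 6.
Augment x0→x1→x4→x6: bottleneck 1, flow now 7.
Augment x0→x2→x4→x6: bottleneck 2, flow now 9.
No augmenting path remains; maximum flow = 9.
In the residual graph, reachable from x0: {x0}.
Min-cut edges: x0→x1 (7), x0→x2 (2); capacity 7 + 2 = 9.
This cut is saturated, so no flow can exceed 9.

9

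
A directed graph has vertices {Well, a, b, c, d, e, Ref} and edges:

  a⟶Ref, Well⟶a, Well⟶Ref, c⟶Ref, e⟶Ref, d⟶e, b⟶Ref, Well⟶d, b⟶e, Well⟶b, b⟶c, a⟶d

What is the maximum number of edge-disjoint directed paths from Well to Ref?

4

Assign every edge capacity 1; by Menger, the answer equals the max flow.
Path Well→Ref (+1); total 1.
Path Well→a→Ref (+1); total 2.
Path Well→b→Ref (+1); total 3.
Path Well→d→e→Ref (+1); total 4.
No residual Well→Ref path; max flow = 4.
Certifying cut of size 4: {Well→Ref, Well→a, Well→b, Well→d}.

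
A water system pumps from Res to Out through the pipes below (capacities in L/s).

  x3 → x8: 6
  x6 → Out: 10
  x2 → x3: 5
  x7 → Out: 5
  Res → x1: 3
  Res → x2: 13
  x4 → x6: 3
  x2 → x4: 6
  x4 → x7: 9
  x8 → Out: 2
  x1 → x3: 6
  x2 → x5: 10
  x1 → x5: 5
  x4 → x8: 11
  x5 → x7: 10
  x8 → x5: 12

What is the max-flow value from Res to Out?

Augment Res→x1→x3→x8→Out: bottleneck 2, flow now 2.
Augment Res→x1→x5→x7→Out: bottleneck 1, flow now 3.
Augment Res→x2→x4→x6→Out: bottleneck 3, flow now 6.
Augment Res→x2→x4→x7→Out: bottleneck 3, flow now 9.
Augment Res→x2→x5→x7→Out: bottleneck 1, flow now 10.
No augmenting path remains; maximum flow = 10.
In the residual graph, reachable from Res: {Res, x1, x2, x3, x4, x5, x7, x8}.
Min-cut edges: x4→x6 (3), x7→Out (5), x8→Out (2); capacity 3 + 5 + 2 = 10.
This cut is saturated, so no flow can exceed 10.

10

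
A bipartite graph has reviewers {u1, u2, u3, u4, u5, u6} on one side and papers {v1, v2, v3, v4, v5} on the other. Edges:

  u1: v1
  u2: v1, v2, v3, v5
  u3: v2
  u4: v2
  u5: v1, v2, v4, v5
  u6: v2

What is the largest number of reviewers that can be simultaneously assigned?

Unit-capacity flow: source→left, listed edges, right→sink; max matching = max flow.
Augmenting path u1→v1 (+1); matched 1.
Augmenting path u2→v2 (+1); matched 2.
Augmenting path u5→v4 (+1); matched 3.
Augmenting path u3→v2→u2→v3 (+1); matched 4.
No augmenting path remains; maximum matching = 4.
König certificate: {u1, u2, u5, v2} is a vertex cover of size 4 (every listed pair touches it), so no matching can be larger.

4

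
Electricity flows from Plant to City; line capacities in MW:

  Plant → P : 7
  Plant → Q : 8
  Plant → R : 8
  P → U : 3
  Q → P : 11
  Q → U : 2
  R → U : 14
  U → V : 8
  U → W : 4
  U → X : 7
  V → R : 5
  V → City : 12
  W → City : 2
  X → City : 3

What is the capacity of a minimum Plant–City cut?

Augment Plant→P→U→V→City: bottleneck 3, flow now 3.
Augment Plant→Q→U→V→City: bottleneck 2, flow now 5.
Augment Plant→R→U→V→City: bottleneck 3, flow now 8.
Augment Plant→R→U→W→City: bottleneck 2, flow now 10.
Augment Plant→R→U→X→City: bottleneck 3, flow now 13.
No augmenting path remains; maximum flow = 13.
By max-flow min-cut, the minimum cut capacity equals the max flow.
In the residual graph, reachable from Plant: {Plant, P, Q}.
Min-cut edges: Plant→R (8), P→U (3), Q→U (2); capacity 8 + 3 + 2 = 13.

13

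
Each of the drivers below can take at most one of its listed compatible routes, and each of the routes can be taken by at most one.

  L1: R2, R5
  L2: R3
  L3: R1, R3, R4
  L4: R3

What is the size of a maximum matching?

Unit-capacity flow: source→left, listed edges, right→sink; max matching = max flow.
Augmenting path L1→R2 (+1); matched 1.
Augmenting path L2→R3 (+1); matched 2.
Augmenting path L3→R1 (+1); matched 3.
No augmenting path remains; maximum matching = 3.
König certificate: {L1, L3, R3} is a vertex cover of size 3 (every listed pair touches it), so no matching can be larger.

3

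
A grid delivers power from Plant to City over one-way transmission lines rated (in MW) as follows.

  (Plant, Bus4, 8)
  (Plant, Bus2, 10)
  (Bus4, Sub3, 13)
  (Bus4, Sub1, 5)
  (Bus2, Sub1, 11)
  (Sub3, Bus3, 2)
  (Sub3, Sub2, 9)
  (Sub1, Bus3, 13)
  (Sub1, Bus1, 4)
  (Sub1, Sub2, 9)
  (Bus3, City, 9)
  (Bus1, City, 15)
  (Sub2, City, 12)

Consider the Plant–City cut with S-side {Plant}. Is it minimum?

Given cut capacity: 8 + 10 = 18.
Augment Plant→Bus4→Sub3→Bus3→City: bottleneck 2, flow now 2.
Augment Plant→Bus4→Sub3→Sub2→City: bottleneck 6, flow now 8.
Augment Plant→Bus2→Sub1→Bus3→City: bottleneck 7, flow now 15.
Augment Plant→Bus2→Sub1→Bus1→City: bottleneck 3, flow now 18.
No augmenting path remains; maximum flow = 18.
Cut capacity 18 equals the max flow, so it is a minimum cut.

Yes — it is a minimum cut (capacity 18).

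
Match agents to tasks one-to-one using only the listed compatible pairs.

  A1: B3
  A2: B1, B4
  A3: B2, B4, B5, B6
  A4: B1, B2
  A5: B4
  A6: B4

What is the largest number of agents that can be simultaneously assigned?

5

Unit-capacity flow: source→left, listed edges, right→sink; max matching = max flow.
Augmenting path A1→B3 (+1); matched 1.
Augmenting path A2→B1 (+1); matched 2.
Augmenting path A3→B2 (+1); matched 3.
Augmenting path A5→B4 (+1); matched 4.
Augmenting path A4→B2→A3→B5 (+1); matched 5.
No augmenting path remains; maximum matching = 5.
König certificate: {A1, A2, A3, A4, B4} is a vertex cover of size 5 (every listed pair touches it), so no matching can be larger.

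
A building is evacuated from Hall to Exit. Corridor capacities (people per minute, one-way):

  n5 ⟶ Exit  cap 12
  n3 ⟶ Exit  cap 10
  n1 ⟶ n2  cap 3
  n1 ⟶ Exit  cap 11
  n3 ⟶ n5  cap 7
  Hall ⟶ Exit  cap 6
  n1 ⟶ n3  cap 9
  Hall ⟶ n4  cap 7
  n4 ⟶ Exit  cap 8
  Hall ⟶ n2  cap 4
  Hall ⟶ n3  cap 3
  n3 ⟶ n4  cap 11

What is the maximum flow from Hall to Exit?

16

Augment Hall→Exit: bottleneck 6, flow now 6.
Augment Hall→n3→Exit: bottleneck 3, flow now 9.
Augment Hall→n4→Exit: bottleneck 7, flow now 16.
No augmenting path remains; maximum flow = 16.
In the residual graph, reachable from Hall: {Hall, n2}.
Min-cut edges: Hall→n3 (3), Hall→n4 (7), Hall→Exit (6); capacity 3 + 7 + 6 = 16.
This cut is saturated, so no flow can exceed 16.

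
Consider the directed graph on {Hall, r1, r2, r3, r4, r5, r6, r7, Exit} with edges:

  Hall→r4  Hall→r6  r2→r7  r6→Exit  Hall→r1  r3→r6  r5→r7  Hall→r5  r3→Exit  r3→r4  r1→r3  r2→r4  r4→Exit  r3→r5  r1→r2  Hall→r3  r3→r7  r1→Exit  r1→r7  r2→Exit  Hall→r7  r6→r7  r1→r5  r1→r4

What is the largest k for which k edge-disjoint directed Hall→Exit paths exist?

Assign every edge capacity 1; by Menger, the answer equals the max flow.
Path Hall→r1→Exit (+1); total 1.
Path Hall→r3→Exit (+1); total 2.
Path Hall→r4→Exit (+1); total 3.
Path Hall→r6→Exit (+1); total 4.
No residual Hall→Exit path; max flow = 4.
Certifying cut of size 4: {Hall→r1, Hall→r3, Hall→r4, Hall→r6}.

4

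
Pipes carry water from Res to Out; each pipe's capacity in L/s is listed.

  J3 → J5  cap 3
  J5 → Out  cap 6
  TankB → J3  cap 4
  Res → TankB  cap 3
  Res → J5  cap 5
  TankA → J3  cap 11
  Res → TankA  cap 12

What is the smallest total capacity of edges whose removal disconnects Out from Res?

6

Augment Res→J5→Out: bottleneck 5, flow now 5.
Augment Res→TankB→J3→J5→Out: bottleneck 1, flow now 6.
No augmenting path remains; maximum flow = 6.
By max-flow min-cut, the minimum cut capacity equals the max flow.
In the residual graph, reachable from Res: {Res, TankB, TankA, J3, J5}.
Min-cut edges: J5→Out (6); capacity 6 = 6.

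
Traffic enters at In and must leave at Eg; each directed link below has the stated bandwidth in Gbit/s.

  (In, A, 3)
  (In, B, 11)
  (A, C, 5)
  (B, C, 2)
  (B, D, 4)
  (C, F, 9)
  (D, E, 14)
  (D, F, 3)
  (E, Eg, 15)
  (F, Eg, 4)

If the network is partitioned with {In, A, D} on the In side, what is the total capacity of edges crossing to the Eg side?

33

Edges leaving {In, A, D}: In→B (11), A→C (5), D→E (14), D→F (3).
Cut capacity = 11 + 5 + 14 + 3 = 33.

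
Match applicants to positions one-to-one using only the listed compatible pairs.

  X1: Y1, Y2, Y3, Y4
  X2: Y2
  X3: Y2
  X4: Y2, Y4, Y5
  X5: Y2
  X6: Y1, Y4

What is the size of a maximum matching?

4

Unit-capacity flow: source→left, listed edges, right→sink; max matching = max flow.
Augmenting path X1→Y1 (+1); matched 1.
Augmenting path X2→Y2 (+1); matched 2.
Augmenting path X4→Y4 (+1); matched 3.
Augmenting path X6→Y1→X1→Y3 (+1); matched 4.
No augmenting path remains; maximum matching = 4.
König certificate: {X1, X4, X6, Y2} is a vertex cover of size 4 (every listed pair touches it), so no matching can be larger.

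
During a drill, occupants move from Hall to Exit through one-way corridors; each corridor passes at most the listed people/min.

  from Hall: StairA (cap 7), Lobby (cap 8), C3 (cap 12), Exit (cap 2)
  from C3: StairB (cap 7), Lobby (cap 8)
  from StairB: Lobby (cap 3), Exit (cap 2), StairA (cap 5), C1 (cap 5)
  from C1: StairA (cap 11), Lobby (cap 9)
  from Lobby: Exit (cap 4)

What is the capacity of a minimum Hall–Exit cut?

8

Augment Hall→Exit: bottleneck 2, flow now 2.
Augment Hall→Lobby→Exit: bottleneck 4, flow now 6.
Augment Hall→C3→StairB→Exit: bottleneck 2, flow now 8.
No augmenting path remains; maximum flow = 8.
By max-flow min-cut, the minimum cut capacity equals the max flow.
In the residual graph, reachable from Hall: {Hall, C3, StairB, C1, Lobby, StairA}.
Min-cut edges: Hall→Exit (2), StairB→Exit (2), Lobby→Exit (4); capacity 2 + 2 + 4 = 8.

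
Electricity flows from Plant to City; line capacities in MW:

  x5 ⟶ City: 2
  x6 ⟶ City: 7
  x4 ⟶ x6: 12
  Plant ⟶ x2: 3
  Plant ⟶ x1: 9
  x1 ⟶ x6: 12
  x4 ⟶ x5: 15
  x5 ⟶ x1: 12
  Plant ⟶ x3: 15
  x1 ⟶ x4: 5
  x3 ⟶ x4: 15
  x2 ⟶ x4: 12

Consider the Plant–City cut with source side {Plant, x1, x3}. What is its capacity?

35

Edges leaving {Plant, x1, x3}: Plant→x2 (3), x1→x4 (5), x1→x6 (12), x3→x4 (15).
Cut capacity = 3 + 5 + 12 + 15 = 35.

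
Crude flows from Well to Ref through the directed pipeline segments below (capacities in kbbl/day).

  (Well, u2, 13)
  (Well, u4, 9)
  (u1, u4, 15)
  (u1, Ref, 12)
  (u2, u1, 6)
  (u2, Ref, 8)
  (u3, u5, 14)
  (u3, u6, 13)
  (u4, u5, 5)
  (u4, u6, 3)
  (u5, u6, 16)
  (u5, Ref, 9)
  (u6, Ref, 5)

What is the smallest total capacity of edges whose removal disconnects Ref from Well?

21

Augment Well→u2→Ref: bottleneck 8, flow now 8.
Augment Well→u2→u1→Ref: bottleneck 5, flow now 13.
Augment Well→u4→u5→Ref: bottleneck 5, flow now 18.
Augment Well→u4→u6→Ref: bottleneck 3, flow now 21.
No augmenting path remains; maximum flow = 21.
By max-flow min-cut, the minimum cut capacity equals the max flow.
In the residual graph, reachable from Well: {Well, u4}.
Min-cut edges: Well→u2 (13), u4→u5 (5), u4→u6 (3); capacity 13 + 5 + 3 = 21.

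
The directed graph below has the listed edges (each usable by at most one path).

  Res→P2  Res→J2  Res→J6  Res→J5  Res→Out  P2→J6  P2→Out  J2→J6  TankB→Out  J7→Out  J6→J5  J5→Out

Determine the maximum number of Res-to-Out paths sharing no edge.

Assign every edge capacity 1; by Menger, the answer equals the max flow.
Path Res→Out (+1); total 1.
Path Res→P2→Out (+1); total 2.
Path Res→J5→Out (+1); total 3.
No residual Res→Out path; max flow = 3.
Certifying cut of size 3: {J5→Out, Res→Out, Res→P2}.

3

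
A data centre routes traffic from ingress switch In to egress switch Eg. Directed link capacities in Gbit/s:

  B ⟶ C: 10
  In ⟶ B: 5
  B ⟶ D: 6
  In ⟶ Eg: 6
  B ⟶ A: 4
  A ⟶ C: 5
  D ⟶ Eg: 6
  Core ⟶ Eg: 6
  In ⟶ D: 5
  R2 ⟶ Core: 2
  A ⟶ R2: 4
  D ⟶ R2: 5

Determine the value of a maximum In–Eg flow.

14

Augment In→Eg: bottleneck 6, flow now 6.
Augment In→D→Eg: bottleneck 5, flow now 11.
Augment In→B→D→Eg: bottleneck 1, flow now 12.
Augment In→B→A→R2→Core→Eg: bottleneck 2, flow now 14.
No augmenting path remains; maximum flow = 14.
In the residual graph, reachable from In: {In, B, A, D, C, R2}.
Min-cut edges: In→Eg (6), D→Eg (6), R2→Core (2); capacity 6 + 6 + 2 = 14.
This cut is saturated, so no flow can exceed 14.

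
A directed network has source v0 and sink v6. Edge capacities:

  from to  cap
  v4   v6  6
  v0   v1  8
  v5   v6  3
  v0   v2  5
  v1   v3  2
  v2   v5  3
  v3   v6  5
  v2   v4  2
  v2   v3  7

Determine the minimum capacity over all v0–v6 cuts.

7

Augment v0→v1→v3→v6: bottleneck 2, flow now 2.
Augment v0→v2→v3→v6: bottleneck 3, flow now 5.
Augment v0→v2→v4→v6: bottleneck 2, flow now 7.
No augmenting path remains; maximum flow = 7.
By max-flow min-cut, the minimum cut capacity equals the max flow.
In the residual graph, reachable from v0: {v0, v1}.
Min-cut edges: v0→v2 (5), v1→v3 (2); capacity 5 + 2 = 7.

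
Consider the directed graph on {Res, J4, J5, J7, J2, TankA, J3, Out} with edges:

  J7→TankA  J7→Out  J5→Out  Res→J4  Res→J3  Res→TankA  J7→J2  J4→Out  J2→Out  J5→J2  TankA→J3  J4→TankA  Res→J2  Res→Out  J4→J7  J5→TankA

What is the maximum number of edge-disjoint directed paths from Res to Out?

3

Assign every edge capacity 1; by Menger, the answer equals the max flow.
Path Res→Out (+1); total 1.
Path Res→J4→Out (+1); total 2.
Path Res→J2→Out (+1); total 3.
No residual Res→Out path; max flow = 3.
Certifying cut of size 3: {Res→J2, Res→J4, Res→Out}.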